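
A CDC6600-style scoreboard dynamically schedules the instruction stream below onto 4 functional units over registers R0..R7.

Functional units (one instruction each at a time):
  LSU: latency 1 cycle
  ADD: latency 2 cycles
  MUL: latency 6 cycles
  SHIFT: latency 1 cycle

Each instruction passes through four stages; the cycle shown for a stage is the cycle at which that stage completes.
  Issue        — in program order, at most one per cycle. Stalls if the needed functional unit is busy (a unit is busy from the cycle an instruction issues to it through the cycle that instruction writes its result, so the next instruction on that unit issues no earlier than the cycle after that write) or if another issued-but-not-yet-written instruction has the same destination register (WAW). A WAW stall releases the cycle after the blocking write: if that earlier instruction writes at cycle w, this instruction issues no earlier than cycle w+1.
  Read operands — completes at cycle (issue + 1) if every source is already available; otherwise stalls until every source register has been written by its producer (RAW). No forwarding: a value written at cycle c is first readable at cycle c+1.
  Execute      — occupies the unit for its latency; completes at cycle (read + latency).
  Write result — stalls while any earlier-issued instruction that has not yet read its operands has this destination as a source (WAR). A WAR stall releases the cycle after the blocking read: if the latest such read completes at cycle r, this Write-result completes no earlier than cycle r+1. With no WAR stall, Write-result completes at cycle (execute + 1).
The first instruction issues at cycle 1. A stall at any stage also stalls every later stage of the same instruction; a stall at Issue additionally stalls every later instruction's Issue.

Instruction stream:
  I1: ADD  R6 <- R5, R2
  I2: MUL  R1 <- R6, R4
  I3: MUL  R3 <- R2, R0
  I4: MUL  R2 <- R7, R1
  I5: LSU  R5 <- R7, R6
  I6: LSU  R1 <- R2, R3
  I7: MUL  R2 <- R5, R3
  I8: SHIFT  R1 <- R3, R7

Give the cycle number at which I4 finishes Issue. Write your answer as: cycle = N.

c1: I1 dispatched to ADD
c2: I1 operands ready · I2 dispatched to MUL
c4: I1 complete
c5: R6←I1
c6: I2 operands ready
c12: I2 complete
c13: R1←I2
c14: I3 dispatched to MUL
c15: I3 operands ready
c21: I3 complete
c22: R3←I3
c23: I4 dispatched to MUL
c24: I4 operands ready · I5 dispatched to LSU
c25: I5 operands ready
c26: I5 complete
c27: R5←I5
c28: I6 dispatched to LSU
c30: I4 complete
c31: R2←I4
c32: I6 operands ready · I7 dispatched to MUL
c33: I6 complete · I7 operands ready
c34: R1←I6
c35: I8 dispatched to SHIFT
c36: I8 operands ready
c37: I8 complete
c38: R1←I8
c39: I7 complete
c40: R2←I7

cycle = 23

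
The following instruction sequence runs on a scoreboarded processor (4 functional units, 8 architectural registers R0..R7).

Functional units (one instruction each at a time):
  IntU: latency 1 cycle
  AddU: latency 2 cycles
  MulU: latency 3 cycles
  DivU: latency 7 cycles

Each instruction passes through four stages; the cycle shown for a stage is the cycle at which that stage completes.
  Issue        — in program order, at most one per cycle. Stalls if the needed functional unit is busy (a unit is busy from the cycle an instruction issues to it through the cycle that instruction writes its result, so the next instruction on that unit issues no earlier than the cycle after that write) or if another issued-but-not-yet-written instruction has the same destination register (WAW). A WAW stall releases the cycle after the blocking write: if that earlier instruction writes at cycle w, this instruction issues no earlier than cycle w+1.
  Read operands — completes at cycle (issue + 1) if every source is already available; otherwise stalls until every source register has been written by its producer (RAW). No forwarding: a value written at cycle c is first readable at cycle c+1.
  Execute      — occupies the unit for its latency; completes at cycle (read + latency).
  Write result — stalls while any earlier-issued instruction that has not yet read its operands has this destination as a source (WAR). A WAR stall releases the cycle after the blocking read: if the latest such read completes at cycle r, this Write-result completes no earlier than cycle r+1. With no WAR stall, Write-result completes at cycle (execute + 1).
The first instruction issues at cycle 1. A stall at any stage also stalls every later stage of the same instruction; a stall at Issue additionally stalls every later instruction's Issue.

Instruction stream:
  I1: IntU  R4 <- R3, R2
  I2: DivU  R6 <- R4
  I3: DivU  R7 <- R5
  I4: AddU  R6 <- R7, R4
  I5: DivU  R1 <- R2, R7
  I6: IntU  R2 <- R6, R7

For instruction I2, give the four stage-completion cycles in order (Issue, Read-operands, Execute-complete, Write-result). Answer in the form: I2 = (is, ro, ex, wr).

I2 = (2, 5, 12, 13)

[I1] 1/2/3/4
[I2] 2/5/12/13  (RAW R4: wait I1 write@4)
[I3] 14/15/22/23  (struct: DivU busy until I2 writes@13)
[I4] 15/24/26/27  (RAW R7: wait I3 write@23)
[I5] 24/25/32/33  (struct: DivU busy until I3 writes@23)
[I6] 25/28/29/30  (RAW R6: wait I4 write@27)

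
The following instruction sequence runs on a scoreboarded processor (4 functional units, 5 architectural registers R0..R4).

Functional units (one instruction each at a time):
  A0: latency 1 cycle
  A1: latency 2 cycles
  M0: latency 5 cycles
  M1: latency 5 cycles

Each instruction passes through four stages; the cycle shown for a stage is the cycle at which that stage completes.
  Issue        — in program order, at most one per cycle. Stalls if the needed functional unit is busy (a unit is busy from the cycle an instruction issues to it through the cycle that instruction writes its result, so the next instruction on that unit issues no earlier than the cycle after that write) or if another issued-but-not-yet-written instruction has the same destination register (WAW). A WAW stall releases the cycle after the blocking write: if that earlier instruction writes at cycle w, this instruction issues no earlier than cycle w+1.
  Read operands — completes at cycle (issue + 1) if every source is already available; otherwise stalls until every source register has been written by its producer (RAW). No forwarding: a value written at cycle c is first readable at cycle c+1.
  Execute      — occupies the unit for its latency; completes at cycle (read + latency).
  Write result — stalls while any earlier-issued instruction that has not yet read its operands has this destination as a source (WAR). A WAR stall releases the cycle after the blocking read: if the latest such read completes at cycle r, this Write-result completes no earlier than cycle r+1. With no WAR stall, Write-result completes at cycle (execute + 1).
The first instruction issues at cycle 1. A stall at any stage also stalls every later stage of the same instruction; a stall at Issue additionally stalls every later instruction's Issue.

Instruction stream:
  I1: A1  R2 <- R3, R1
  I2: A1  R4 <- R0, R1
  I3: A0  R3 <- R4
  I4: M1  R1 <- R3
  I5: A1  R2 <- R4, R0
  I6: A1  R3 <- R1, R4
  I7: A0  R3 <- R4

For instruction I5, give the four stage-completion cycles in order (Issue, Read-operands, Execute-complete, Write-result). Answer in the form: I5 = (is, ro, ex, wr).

I5 = (11, 12, 14, 15)

c1: I1 issues→A1
c2: I1 reads
c4: I1 exec-done
c5: I1 writes R2
c6: I2 issues→A1
c7: I2 reads, I3 issues→A0
c8: I4 issues→M1
c9: I2 exec-done
c10: I2 writes R4
c11: I3 reads, I5 issues→A1
c12: I3 exec-done, I5 reads
c13: I3 writes R3
c14: I4 reads, I5 exec-done
c15: I5 writes R2
c16: I6 issues→A1
c19: I4 exec-done
c20: I4 writes R1
c21: I6 reads
c23: I6 exec-done
c24: I6 writes R3
c25: I7 issues→A0
c26: I7 reads
c27: I7 exec-done
c28: I7 writes R3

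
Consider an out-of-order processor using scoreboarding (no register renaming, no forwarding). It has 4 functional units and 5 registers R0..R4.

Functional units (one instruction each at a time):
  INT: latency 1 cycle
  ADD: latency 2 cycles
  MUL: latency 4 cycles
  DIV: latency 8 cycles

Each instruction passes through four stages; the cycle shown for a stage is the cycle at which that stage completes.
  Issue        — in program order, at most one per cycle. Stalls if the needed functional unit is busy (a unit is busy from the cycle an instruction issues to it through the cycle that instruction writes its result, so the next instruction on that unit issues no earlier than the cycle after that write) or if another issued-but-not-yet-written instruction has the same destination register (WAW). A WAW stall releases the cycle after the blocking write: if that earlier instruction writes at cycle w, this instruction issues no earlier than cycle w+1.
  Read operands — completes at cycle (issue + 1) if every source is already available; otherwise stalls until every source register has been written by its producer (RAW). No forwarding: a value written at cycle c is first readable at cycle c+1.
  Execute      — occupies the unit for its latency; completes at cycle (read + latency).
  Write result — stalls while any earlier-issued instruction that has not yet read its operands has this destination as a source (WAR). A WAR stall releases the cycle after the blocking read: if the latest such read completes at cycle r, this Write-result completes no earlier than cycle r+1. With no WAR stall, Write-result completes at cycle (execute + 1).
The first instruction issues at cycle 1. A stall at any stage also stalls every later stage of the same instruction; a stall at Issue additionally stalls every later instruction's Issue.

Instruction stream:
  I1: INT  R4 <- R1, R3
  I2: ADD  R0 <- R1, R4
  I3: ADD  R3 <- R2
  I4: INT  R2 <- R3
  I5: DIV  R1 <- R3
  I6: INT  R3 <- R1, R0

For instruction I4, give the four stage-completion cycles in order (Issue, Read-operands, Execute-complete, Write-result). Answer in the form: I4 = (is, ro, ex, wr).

[I1] 1/2/3/4
[I2] 2/5/7/8  (RAW R4: wait I1 write@4)
[I3] 9/10/12/13  (struct: ADD busy until I2 writes@8)
[I4] 10/14/15/16  (RAW R3: wait I3 write@13)
[I5] 11/14/22/23  (RAW R3: wait I3 write@13)
[I6] 17/24/25/26  (struct: INT busy until I4 writes@16; RAW R1: wait I5 write@23)

I4 = (10, 14, 15, 16)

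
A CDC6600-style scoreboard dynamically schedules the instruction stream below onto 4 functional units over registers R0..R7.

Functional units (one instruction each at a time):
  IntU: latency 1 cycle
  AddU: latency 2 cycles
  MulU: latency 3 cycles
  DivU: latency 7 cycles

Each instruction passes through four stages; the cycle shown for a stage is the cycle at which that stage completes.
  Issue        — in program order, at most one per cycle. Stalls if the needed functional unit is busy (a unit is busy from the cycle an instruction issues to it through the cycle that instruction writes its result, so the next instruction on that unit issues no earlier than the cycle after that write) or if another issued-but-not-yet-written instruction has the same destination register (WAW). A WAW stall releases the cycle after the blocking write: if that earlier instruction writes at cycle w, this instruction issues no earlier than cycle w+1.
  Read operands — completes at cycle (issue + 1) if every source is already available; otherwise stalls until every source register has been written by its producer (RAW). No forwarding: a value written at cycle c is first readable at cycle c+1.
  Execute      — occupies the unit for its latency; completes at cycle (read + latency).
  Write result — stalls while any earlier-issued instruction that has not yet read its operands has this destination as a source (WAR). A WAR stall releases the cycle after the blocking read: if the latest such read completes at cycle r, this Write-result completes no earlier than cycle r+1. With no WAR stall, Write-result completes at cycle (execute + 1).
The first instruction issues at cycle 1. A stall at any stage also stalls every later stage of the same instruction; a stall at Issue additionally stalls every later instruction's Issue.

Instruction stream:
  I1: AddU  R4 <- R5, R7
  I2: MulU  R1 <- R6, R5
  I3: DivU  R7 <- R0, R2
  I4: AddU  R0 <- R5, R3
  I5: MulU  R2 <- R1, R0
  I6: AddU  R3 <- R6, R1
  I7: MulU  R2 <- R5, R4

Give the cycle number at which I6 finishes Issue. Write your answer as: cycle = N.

cycle 1: issue I1 (AddU)
cycle 2: I1 read-ops, issue I2 (MulU)
cycle 3: I2 read-ops, issue I3 (DivU)
cycle 4: I1 finished on AddU, I3 read-ops
cycle 5: I1→R4
cycle 6: I2 finished on MulU, issue I4 (AddU)
cycle 7: I2→R1, I4 read-ops
cycle 8: issue I5 (MulU)
cycle 9: I4 finished on AddU
cycle 10: I4→R0
cycle 11: I3 finished on DivU, I5 read-ops, issue I6 (AddU)
cycle 12: I3→R7, I6 read-ops
cycle 14: I5 finished on MulU, I6 finished on AddU
cycle 15: I5→R2, I6→R3
cycle 16: issue I7 (MulU)
cycle 17: I7 read-ops
cycle 20: I7 finished on MulU
cycle 21: I7→R2

cycle = 11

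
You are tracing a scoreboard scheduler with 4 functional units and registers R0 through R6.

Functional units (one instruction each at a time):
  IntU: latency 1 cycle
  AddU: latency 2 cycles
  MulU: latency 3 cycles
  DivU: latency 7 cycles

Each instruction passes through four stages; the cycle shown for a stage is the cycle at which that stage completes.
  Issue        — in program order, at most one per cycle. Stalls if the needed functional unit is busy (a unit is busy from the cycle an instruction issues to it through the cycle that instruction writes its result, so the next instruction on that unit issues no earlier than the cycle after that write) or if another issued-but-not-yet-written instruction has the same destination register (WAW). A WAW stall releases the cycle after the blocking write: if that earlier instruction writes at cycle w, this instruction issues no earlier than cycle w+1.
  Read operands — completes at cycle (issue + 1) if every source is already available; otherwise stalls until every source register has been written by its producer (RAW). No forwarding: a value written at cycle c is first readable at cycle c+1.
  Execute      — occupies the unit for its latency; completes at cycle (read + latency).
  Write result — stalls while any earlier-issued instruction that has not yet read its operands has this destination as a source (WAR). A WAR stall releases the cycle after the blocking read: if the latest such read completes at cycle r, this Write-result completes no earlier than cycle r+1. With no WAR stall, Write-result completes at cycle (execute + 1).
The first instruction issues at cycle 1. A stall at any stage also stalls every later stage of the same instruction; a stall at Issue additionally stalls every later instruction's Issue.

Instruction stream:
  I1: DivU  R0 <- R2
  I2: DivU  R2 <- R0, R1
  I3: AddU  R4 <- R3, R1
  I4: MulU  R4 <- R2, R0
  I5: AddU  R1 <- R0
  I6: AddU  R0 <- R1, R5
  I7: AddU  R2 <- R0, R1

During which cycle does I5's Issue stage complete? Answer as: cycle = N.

I1  is:1  ro:2  ex:9  wr:10
I2  is:11  ro:12  ex:19  wr:20  — struct: DivU busy until I1 writes@10
I3  is:12  ro:13  ex:15  wr:16
I4  is:17  ro:21  ex:24  wr:25  — WAW R4: wait I3 write@16, RAW R2: wait I2 write@20
I5  is:18  ro:19  ex:21  wr:22
I6  is:23  ro:24  ex:26  wr:27  — struct: AddU busy until I5 writes@22
I7  is:28  ro:29  ex:31  wr:32  — struct: AddU busy until I6 writes@27

cycle = 18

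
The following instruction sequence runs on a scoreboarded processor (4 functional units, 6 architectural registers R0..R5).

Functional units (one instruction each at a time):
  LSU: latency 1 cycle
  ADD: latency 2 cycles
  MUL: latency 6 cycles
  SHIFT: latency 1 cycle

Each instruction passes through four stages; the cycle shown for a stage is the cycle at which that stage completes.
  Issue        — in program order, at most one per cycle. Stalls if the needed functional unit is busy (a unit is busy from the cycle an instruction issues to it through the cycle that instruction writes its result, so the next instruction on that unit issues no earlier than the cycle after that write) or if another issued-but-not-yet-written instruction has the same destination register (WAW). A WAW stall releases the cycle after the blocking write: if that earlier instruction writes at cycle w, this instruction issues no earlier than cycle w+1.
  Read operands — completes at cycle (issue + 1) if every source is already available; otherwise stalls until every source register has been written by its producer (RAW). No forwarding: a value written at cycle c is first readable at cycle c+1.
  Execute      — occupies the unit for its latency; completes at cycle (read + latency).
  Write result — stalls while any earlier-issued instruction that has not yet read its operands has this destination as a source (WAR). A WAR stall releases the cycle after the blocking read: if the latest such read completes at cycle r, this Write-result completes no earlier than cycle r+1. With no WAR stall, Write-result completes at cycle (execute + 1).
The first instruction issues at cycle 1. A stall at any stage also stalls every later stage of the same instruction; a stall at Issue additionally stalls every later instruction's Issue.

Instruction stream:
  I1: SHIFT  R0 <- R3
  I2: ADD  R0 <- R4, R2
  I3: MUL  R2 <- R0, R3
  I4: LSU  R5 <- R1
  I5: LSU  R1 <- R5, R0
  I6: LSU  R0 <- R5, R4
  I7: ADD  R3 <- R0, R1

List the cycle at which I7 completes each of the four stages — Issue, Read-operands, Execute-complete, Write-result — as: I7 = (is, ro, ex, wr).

I7 = (16, 19, 21, 22)

[1] I1→SHIFT
[2] I1 RO
[3] I1 EX
[4] I1 WR R0
[5] I2→ADD
[6] I2 RO; I3→MUL
[7] I4→LSU
[8] I2 EX; I4 RO
[9] I2 WR R0; I4 EX
[10] I3 RO; I4 WR R5
[11] I5→LSU
[12] I5 RO
[13] I5 EX
[14] I5 WR R1
[15] I6→LSU
[16] I3 EX; I6 RO; I7→ADD
[17] I3 WR R2; I6 EX
[18] I6 WR R0
[19] I7 RO
[21] I7 EX
[22] I7 WR R3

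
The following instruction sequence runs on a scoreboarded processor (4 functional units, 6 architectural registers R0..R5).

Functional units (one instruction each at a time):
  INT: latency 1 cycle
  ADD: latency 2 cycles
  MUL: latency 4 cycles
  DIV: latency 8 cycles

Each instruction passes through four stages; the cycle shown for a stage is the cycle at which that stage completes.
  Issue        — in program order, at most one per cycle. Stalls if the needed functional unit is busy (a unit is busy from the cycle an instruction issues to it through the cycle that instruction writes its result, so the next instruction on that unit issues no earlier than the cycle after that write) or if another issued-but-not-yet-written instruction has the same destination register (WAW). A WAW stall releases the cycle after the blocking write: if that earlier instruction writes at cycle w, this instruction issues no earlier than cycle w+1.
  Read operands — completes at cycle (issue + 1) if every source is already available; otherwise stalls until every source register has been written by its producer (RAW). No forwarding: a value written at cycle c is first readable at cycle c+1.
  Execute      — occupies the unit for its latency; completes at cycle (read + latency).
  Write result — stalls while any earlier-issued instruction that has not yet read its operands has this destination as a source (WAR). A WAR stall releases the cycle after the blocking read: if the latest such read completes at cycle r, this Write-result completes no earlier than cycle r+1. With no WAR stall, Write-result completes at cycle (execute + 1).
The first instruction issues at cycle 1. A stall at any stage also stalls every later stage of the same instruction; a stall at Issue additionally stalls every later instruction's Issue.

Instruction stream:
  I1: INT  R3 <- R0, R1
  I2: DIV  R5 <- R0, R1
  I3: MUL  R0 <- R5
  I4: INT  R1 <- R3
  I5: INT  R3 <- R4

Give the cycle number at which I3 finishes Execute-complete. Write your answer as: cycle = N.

cycle = 17

  I1 | 1 | 2 | 3 | 4
  I2 | 2 | 3 | 11 | 12
  I3 | 3 | 13 | 17 | 18   RAW R5: wait I2 write@12
  I4 | 5 | 6 | 7 | 8   struct: INT busy until I1 writes@4
  I5 | 9 | 10 | 11 | 12   struct: INT busy until I4 writes@8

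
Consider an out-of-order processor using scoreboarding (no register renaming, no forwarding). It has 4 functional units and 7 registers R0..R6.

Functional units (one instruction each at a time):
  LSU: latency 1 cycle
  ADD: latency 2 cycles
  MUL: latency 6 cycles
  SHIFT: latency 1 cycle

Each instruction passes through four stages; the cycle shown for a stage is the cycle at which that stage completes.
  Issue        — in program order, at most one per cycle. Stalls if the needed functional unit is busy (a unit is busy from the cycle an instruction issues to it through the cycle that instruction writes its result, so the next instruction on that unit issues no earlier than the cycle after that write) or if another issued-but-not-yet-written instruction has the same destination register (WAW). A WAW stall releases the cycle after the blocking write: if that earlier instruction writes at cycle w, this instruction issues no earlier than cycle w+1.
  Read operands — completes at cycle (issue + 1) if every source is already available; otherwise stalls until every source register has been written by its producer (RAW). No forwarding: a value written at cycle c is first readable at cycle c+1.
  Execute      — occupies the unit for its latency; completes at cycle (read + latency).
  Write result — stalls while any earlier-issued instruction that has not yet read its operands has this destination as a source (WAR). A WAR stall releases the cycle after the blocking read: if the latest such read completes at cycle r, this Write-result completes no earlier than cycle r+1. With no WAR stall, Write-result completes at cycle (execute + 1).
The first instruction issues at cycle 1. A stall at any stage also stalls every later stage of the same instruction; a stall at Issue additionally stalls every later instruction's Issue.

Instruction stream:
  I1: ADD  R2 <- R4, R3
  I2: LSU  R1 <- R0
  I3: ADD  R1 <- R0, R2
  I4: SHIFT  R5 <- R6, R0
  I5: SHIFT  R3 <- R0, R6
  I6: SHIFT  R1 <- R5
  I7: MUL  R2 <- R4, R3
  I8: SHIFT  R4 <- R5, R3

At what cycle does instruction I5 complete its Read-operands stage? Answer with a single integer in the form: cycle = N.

1) issue 1, read 2, done 4, write 5
2) issue 2, read 3, done 4, write 5
3) issue 6, read 7, done 9, write 10  <WAW R1: wait I2 write@5>
4) issue 7, read 8, done 9, write 10
5) issue 11, read 12, done 13, write 14  <struct: SHIFT busy until I4 writes@10>
6) issue 15, read 16, done 17, write 18  <struct: SHIFT busy until I5 writes@14>
7) issue 16, read 17, done 23, write 24
8) issue 19, read 20, done 21, write 22  <struct: SHIFT busy until I6 writes@18>

cycle = 12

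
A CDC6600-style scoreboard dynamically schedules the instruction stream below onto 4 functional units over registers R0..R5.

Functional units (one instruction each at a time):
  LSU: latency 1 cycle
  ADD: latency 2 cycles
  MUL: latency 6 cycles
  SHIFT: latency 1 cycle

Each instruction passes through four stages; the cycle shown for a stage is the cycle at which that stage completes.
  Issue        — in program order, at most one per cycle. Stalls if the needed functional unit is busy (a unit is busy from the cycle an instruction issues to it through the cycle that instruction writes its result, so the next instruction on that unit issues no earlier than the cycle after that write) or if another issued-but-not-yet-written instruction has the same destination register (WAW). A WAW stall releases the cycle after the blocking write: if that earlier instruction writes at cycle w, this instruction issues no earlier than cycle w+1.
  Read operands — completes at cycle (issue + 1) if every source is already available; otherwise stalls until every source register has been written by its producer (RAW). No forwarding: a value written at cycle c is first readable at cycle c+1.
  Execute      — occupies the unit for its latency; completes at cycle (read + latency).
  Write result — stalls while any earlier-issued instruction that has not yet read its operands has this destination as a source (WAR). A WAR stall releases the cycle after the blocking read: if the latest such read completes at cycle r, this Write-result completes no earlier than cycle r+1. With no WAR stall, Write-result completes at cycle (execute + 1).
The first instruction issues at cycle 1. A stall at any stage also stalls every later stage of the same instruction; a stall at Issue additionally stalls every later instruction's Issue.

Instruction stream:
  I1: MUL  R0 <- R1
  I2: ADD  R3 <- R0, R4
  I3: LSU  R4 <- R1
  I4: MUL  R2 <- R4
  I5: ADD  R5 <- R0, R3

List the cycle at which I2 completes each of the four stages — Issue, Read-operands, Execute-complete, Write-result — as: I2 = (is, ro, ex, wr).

I2 = (2, 10, 12, 13)

[I1] 1/2/8/9
[I2] 2/10/12/13  (RAW R0: wait I1 write@9)
[I3] 3/4/5/11  (WAR R4: wait I2 read@10)
[I4] 10/12/18/19  (struct: MUL busy until I1 writes@9; RAW R4: wait I3 write@11)
[I5] 14/15/17/18  (struct: ADD busy until I2 writes@13)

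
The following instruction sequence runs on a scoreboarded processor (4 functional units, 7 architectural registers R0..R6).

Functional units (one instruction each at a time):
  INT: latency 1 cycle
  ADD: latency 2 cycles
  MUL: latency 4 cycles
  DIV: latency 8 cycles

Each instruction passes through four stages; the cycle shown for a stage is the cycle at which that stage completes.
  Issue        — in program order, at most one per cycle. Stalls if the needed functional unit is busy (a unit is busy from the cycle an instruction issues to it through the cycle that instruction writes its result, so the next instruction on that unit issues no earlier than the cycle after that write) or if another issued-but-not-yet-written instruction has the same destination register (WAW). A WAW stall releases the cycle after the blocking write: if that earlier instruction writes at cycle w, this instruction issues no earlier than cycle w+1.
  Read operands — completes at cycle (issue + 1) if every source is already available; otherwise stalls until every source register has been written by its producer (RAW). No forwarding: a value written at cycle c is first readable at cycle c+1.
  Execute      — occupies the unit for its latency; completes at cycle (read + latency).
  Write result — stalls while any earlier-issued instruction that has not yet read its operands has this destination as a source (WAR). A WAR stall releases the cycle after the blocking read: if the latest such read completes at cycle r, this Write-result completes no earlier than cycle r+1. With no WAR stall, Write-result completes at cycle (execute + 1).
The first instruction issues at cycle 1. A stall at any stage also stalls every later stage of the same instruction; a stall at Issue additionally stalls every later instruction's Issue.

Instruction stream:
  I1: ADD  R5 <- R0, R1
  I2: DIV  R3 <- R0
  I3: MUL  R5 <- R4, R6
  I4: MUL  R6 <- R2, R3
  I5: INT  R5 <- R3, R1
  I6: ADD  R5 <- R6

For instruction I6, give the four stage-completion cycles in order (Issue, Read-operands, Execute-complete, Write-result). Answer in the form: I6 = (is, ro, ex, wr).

I6 = (18, 20, 22, 23)

I1  is:1  ro:2  ex:4  wr:5
I2  is:2  ro:3  ex:11  wr:12
I3  is:6  ro:7  ex:11  wr:12  — WAW R5: wait I1 write@5
I4  is:13  ro:14  ex:18  wr:19  — struct: MUL busy until I3 writes@12
I5  is:14  ro:15  ex:16  wr:17
I6  is:18  ro:20  ex:22  wr:23  — WAW R5: wait I5 write@17, RAW R6: wait I4 write@19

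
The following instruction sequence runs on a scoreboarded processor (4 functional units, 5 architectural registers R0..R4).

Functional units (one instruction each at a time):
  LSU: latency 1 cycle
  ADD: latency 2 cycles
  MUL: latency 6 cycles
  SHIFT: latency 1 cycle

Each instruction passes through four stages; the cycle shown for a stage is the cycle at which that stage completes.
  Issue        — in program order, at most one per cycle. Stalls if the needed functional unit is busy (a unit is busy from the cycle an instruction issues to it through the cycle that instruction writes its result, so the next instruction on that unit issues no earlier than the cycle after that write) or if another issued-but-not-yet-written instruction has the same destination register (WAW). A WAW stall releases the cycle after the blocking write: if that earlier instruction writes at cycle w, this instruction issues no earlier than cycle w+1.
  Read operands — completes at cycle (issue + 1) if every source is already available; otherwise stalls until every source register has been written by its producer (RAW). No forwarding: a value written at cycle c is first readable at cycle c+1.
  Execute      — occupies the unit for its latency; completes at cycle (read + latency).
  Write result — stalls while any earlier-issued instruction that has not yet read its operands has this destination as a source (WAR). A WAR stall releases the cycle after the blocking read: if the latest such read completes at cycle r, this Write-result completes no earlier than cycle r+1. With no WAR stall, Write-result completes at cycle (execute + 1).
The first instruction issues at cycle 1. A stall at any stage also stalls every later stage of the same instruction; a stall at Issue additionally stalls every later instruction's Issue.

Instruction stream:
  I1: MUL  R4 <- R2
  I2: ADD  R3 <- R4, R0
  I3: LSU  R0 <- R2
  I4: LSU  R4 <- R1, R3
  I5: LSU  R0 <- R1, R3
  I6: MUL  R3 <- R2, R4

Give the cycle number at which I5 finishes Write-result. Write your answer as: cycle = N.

cycle = 20

cycle 1: I1→MUL
cycle 2: I1 RO · I2→ADD
cycle 3: I3→LSU
cycle 4: I3 RO
cycle 5: I3 EX
cycle 8: I1 EX
cycle 9: I1 WR R4
cycle 10: I2 RO
cycle 11: I3 WR R0
cycle 12: I2 EX · I4→LSU
cycle 13: I2 WR R3
cycle 14: I4 RO
cycle 15: I4 EX
cycle 16: I4 WR R4
cycle 17: I5→LSU
cycle 18: I5 RO · I6→MUL
cycle 19: I5 EX · I6 RO
cycle 20: I5 WR R0
cycle 25: I6 EX
cycle 26: I6 WR R3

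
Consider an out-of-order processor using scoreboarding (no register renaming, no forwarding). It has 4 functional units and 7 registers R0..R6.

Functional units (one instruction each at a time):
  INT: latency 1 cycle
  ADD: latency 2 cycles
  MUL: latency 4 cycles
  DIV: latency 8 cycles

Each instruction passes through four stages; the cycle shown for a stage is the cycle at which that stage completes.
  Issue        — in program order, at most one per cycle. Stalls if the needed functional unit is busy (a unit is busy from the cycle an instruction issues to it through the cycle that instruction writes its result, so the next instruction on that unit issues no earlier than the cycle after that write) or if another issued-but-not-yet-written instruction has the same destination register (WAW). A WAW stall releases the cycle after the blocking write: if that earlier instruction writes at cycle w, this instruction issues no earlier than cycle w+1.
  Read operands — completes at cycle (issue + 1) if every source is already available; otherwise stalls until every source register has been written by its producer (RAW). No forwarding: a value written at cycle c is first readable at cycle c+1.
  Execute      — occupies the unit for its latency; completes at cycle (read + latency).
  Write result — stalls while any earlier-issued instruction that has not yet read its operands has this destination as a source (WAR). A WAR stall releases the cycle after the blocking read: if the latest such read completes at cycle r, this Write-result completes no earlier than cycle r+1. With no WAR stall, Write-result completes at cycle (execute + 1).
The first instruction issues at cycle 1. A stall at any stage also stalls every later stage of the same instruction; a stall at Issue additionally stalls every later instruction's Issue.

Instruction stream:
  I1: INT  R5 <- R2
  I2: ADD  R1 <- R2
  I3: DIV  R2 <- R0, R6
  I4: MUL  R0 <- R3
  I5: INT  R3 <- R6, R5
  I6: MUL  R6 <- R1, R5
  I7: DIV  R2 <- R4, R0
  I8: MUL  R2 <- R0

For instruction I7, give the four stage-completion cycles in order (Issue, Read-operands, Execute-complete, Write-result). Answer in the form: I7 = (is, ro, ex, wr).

I7 = (14, 15, 23, 24)

cycle 1: I1→INT
cycle 2: I1 RO; I2→ADD
cycle 3: I1 EX; I2 RO; I3→DIV
cycle 4: I1 WR R5; I3 RO; I4→MUL
cycle 5: I2 EX; I4 RO; I5→INT
cycle 6: I2 WR R1; I5 RO
cycle 7: I5 EX
cycle 8: I5 WR R3
cycle 9: I4 EX
cycle 10: I4 WR R0
cycle 11: I6→MUL
cycle 12: I3 EX; I6 RO
cycle 13: I3 WR R2
cycle 14: I7→DIV
cycle 15: I7 RO
cycle 16: I6 EX
cycle 17: I6 WR R6
cycle 23: I7 EX
cycle 24: I7 WR R2
cycle 25: I8→MUL
cycle 26: I8 RO
cycle 30: I8 EX
cycle 31: I8 WR R2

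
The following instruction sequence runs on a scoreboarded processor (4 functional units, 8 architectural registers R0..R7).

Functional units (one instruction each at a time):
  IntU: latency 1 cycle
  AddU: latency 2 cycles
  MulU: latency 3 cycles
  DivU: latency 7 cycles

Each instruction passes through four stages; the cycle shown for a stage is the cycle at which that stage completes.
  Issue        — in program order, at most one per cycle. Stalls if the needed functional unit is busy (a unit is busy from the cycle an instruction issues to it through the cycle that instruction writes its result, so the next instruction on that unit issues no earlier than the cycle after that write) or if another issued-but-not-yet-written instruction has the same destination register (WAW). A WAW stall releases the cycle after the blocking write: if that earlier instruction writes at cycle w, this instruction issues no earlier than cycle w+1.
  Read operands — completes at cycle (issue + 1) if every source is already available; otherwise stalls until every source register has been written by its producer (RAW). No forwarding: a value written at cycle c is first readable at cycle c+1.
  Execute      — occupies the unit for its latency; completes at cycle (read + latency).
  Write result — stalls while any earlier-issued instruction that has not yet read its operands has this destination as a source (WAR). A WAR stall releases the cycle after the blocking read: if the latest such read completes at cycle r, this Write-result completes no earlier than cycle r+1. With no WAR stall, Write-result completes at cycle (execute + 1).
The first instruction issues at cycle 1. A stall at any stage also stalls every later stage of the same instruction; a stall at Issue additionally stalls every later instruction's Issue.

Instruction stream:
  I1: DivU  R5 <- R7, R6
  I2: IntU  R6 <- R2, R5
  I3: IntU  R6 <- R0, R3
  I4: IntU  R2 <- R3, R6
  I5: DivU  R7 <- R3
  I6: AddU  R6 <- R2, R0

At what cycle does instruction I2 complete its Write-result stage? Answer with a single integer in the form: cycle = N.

[1] I1 dispatched to DivU
[2] I1 operands ready · I2 dispatched to IntU
[9] I1 complete
[10] R5←I1
[11] I2 operands ready
[12] I2 complete
[13] R6←I2
[14] I3 dispatched to IntU
[15] I3 operands ready
[16] I3 complete
[17] R6←I3
[18] I4 dispatched to IntU
[19] I4 operands ready · I5 dispatched to DivU
[20] I4 complete · I5 operands ready · I6 dispatched to AddU
[21] R2←I4
[22] I6 operands ready
[24] I6 complete
[25] R6←I6
[27] I5 complete
[28] R7←I5

cycle = 13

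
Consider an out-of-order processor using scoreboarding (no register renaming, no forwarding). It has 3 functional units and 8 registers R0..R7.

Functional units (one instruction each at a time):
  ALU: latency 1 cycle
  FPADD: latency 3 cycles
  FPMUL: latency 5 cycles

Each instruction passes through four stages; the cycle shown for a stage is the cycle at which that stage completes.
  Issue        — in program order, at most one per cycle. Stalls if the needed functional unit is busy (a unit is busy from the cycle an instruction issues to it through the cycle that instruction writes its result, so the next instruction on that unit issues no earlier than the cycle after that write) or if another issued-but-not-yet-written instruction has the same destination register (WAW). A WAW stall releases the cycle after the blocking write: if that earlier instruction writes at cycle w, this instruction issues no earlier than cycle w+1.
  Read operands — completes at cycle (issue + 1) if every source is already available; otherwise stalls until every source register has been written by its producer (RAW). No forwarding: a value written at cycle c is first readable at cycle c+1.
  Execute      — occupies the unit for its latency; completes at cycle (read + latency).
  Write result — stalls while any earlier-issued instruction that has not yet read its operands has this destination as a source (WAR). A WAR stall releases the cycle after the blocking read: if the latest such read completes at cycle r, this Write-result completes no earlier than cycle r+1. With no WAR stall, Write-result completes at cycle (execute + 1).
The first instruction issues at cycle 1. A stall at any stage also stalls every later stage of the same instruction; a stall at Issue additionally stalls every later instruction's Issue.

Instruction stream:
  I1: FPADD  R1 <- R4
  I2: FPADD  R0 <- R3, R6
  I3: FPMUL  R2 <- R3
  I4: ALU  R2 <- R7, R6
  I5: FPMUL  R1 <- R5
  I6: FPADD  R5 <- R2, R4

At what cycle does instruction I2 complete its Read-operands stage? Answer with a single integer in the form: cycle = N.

t=1  issue I1 (FPADD)
t=2  I1 read-ops
t=5  I1 finished on FPADD
t=6  I1→R1
t=7  issue I2 (FPADD)
t=8  I2 read-ops; issue I3 (FPMUL)
t=9  I3 read-ops
t=11  I2 finished on FPADD
t=12  I2→R0
t=14  I3 finished on FPMUL
t=15  I3→R2
t=16  issue I4 (ALU)
t=17  I4 read-ops; issue I5 (FPMUL)
t=18  I4 finished on ALU; I5 read-ops; issue I6 (FPADD)
t=19  I4→R2
t=20  I6 read-ops
t=23  I5 finished on FPMUL; I6 finished on FPADD
t=24  I5→R1; I6→R5

cycle = 8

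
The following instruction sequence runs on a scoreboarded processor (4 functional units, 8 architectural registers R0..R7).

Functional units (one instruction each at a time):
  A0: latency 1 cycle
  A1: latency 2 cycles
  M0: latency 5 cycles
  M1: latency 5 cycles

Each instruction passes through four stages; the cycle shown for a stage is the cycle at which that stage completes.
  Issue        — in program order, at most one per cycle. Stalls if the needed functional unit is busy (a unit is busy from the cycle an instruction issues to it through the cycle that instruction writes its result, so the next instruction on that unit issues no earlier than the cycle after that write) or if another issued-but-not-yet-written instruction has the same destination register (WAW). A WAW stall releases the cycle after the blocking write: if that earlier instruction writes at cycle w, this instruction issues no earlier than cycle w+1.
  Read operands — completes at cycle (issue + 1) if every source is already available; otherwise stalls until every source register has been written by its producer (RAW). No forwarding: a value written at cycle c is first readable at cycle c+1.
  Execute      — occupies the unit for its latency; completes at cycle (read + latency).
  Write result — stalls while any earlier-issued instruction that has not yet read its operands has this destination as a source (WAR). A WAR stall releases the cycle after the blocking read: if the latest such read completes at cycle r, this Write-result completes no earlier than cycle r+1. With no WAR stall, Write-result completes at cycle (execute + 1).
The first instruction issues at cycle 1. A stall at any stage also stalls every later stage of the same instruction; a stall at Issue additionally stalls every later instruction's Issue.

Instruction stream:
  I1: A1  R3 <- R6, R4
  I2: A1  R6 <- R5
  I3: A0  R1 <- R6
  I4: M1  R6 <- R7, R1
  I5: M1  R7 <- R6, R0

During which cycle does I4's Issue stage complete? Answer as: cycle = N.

cycle = 11

[1] I1→A1
[2] I1 RO
[4] I1 EX
[5] I1 WR R3
[6] I2→A1
[7] I2 RO | I3→A0
[9] I2 EX
[10] I2 WR R6
[11] I3 RO | I4→M1
[12] I3 EX
[13] I3 WR R1
[14] I4 RO
[19] I4 EX
[20] I4 WR R6
[21] I5→M1
[22] I5 RO
[27] I5 EX
[28] I5 WR R7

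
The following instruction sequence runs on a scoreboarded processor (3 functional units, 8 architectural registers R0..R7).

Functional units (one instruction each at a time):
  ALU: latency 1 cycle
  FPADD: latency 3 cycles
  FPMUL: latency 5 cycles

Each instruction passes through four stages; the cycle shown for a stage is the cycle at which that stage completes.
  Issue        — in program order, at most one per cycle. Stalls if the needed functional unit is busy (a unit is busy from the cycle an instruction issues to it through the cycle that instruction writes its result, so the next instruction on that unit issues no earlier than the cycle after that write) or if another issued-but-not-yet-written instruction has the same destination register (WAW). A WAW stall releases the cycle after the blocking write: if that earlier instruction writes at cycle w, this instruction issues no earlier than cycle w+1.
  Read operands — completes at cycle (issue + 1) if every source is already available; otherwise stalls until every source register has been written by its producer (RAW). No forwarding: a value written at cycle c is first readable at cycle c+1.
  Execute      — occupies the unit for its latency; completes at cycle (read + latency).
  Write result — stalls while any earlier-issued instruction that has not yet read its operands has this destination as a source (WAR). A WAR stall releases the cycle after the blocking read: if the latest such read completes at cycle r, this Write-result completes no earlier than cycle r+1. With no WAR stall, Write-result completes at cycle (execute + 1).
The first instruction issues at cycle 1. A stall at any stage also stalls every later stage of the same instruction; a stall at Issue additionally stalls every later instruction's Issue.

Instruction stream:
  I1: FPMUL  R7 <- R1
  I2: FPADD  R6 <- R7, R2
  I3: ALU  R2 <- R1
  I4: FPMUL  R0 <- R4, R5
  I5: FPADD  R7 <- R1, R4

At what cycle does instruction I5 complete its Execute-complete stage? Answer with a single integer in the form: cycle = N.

I1: IS=1 RO=2 EX=7 WR=8
I2: IS=2 RO=9 EX=12 WR=13  [RAW R7: wait I1 write@8]
I3: IS=3 RO=4 EX=5 WR=10  [WAR R2: wait I2 read@9]
I4: IS=9 RO=10 EX=15 WR=16  [struct: FPMUL busy until I1 writes@8]
I5: IS=14 RO=15 EX=18 WR=19  [struct: FPADD busy until I2 writes@13]

cycle = 18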